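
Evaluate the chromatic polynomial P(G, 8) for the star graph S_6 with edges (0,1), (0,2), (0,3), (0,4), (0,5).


P(tree, k) = k * (k-1)^(5) for any tree on 6 vertices.
P(8) = 8 * 7^5 = 8 * 16807 = 134456.

134456


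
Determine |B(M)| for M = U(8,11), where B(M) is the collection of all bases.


Bases of U(8,11) are all 8-element subsets of the 11-element ground set.
Number of bases = C(11,8).
C(11,8) = 11! / (8! * 3!) = 165.

165


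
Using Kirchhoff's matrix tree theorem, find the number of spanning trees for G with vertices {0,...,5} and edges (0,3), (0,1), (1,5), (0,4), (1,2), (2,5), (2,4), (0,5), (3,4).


By Kirchhoff's matrix tree theorem, the number of spanning trees equals
the determinant of any cofactor of the Laplacian matrix L.
G has 6 vertices and 9 edges.
Computing the (5 x 5) cofactor determinant gives 64.

64


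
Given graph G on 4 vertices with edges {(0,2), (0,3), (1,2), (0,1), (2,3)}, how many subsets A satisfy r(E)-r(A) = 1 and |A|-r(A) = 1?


R(x,y) = sum over A in 2^E of x^(r(E)-r(A)) * y^(|A|-r(A)).
G has 4 vertices, 5 edges. r(E) = 3.
Enumerate all 2^5 = 32 subsets.
Count subsets with r(E)-r(A)=1 and |A|-r(A)=1: 2.

2


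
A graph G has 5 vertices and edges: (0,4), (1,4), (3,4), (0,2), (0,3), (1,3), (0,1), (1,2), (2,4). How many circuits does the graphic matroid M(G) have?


A circuit in a graphic matroid = edge set of a simple cycle.
G has 5 vertices and 9 edges.
Enumerating all minimal edge subsets forming cycles...
Total circuits found: 22.

22


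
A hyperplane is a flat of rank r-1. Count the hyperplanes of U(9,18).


Hyperplanes of U(9,18) are flats of rank 8.
In a uniform matroid, these are exactly the (8)-element subsets.
Count = C(18,8) = 43758.

43758


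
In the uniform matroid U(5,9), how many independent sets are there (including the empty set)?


Independent sets of U(5,9) are all subsets of size <= 5.
Count = C(9,0) + C(9,1) + C(9,2) + C(9,3) + C(9,4) + C(9,5)
     = 1 + 9 + 36 + 84 + 126 + 126
     = 382.

382


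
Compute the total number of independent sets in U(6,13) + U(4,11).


For a direct sum, |I(M1+M2)| = |I(M1)| * |I(M2)|.
|I(U(6,13))| = sum C(13,k) for k=0..6 = 4096.
|I(U(4,11))| = sum C(11,k) for k=0..4 = 562.
Total = 4096 * 562 = 2301952.

2301952


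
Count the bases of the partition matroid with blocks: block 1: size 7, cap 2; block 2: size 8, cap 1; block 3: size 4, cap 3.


A basis picks exactly ci elements from block i.
Number of bases = product of C(|Si|, ci).
= C(7,2) * C(8,1) * C(4,3)
= 21 * 8 * 4
= 672.

672


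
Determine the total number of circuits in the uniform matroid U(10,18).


In U(10,18), circuits are the (11)-element subsets.
Any set of 11 elements is dependent, and removing any one element gives
an independent set of size 10, so it is a minimal dependent set.
Number of circuits = (18 choose 11) = 31824.

31824


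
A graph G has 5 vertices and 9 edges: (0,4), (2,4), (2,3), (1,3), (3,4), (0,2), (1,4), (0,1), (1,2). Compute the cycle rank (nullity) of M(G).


Cycle rank (nullity) = |E| - r(M) = |E| - (|V| - c).
|E| = 9, |V| = 5, c = 1.
Nullity = 9 - (5 - 1) = 9 - 4 = 5.

5


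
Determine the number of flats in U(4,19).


Flats of U(4,19): every subset of size < 4 is a flat, plus E itself.
Count = (19 choose 0) + (19 choose 1) + (19 choose 2) + (19 choose 3) + 1
     = 1 + 19 + 171 + 969 + 1
     = 1161.

1161


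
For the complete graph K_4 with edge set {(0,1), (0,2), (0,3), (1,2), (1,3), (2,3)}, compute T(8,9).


T(K_4; x,y) = x^3 + 3x^2 + 4xy + 2x + y^3 + 3y^2 + 2y.
Substituting x=8, y=9:
= 512 + 192 + 288 + 16 + 729 + 243 + 18
= 1998.

1998


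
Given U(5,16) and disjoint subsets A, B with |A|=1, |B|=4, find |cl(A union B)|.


|A union B| = 1 + 4 = 5 (disjoint).
In U(5,16), cl(S) = S if |S| < 5, else cl(S) = E.
Since 5 >= 5, cl(A union B) = E.
|cl(A union B)| = 16.

16


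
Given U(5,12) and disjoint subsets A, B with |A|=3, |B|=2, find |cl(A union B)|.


|A union B| = 3 + 2 = 5 (disjoint).
In U(5,12), cl(S) = S if |S| < 5, else cl(S) = E.
Since 5 >= 5, cl(A union B) = E.
|cl(A union B)| = 12.

12


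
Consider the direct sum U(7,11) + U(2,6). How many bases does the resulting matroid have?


Bases of a direct sum M1 + M2: |B| = |B(M1)| * |B(M2)|.
|B(U(7,11))| = C(11,7) = 330.
|B(U(2,6))| = C(6,2) = 15.
Total bases = 330 * 15 = 4950.

4950


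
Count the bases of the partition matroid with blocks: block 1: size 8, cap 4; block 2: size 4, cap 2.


A basis picks exactly ci elements from block i.
Number of bases = product of C(|Si|, ci).
= C(8,4) * C(4,2)
= 70 * 6
= 420.

420


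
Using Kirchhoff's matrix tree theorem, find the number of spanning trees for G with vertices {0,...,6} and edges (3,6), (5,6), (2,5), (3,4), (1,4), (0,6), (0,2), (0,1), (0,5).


By Kirchhoff's matrix tree theorem, the number of spanning trees equals
the determinant of any cofactor of the Laplacian matrix L.
G has 7 vertices and 9 edges.
Computing the (6 x 6) cofactor determinant gives 37.

37


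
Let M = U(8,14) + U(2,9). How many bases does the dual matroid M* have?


(M1+M2)* = M1* + M2*.
M1* = U(6,14), bases: C(14,6) = 3003.
M2* = U(7,9), bases: C(9,7) = 36.
|B(M*)| = 3003 * 36 = 108108.

108108


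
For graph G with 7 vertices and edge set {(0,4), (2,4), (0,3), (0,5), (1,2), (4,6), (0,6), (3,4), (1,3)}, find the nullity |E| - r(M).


Cycle rank (nullity) = |E| - r(M) = |E| - (|V| - c).
|E| = 9, |V| = 7, c = 1.
Nullity = 9 - (7 - 1) = 9 - 6 = 3.

3


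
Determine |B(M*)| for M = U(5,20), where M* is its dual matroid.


The dual of U(r,n) is U(n-r, n) = U(15,20).
Bases of U(15,20) are all (15)-element subsets.
|B(M*)| = C(20,15) = 15504.

15504


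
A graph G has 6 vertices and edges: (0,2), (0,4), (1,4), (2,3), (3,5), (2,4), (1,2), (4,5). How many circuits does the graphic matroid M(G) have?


A circuit in a graphic matroid = edge set of a simple cycle.
G has 6 vertices and 8 edges.
Enumerating all minimal edge subsets forming cycles...
Total circuits found: 6.

6


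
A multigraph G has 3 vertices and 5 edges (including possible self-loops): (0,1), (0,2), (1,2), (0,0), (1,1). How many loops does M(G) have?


In a graphic matroid, a loop is a self-loop edge (u,u) with rank 0.
Examining all 5 edges for self-loops...
Self-loops found: (0,0), (1,1)
Number of loops = 2.

2


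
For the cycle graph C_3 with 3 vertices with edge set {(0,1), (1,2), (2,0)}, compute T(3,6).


T(C_3; x,y) = x + x^2 + ... + x^(2) + y.
T(3,6) = 3^1 + 3^2 + 6
= 3 + 9 + 6
= 18.

18


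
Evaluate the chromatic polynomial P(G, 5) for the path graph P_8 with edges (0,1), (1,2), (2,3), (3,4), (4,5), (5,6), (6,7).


P(P_8, k) = k * (k-1)^(7).
P(5) = 5 * 4^7 = 5 * 16384 = 81920.

81920


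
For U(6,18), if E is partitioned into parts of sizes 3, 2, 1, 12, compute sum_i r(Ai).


r(Ai) = min(|Ai|, 6) for each part.
Sum = min(3,6) + min(2,6) + min(1,6) + min(12,6)
    = 3 + 2 + 1 + 6
    = 12.

12


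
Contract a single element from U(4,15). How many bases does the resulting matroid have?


Contracting e from U(4,15) gives U(3,14).
Bases of U(3,14) = C(14,3) = (14 * 13 * 12) / (1 * 2 * 3) = 364.

364


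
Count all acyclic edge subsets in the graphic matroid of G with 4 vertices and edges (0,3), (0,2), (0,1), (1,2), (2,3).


An independent set in a graphic matroid is an acyclic edge subset.
G has 4 vertices and 5 edges.
Enumerate all 2^5 = 32 subsets, checking for acyclicity.
Total independent sets = 24.

24


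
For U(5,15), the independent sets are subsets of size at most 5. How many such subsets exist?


Independent sets of U(5,15) are all subsets of size <= 5.
Count = (15 choose 0) + (15 choose 1) + (15 choose 2) + (15 choose 3) + (15 choose 4) + (15 choose 5)
     = 1 + 15 + 105 + 455 + 1365 + 3003
     = 4944.

4944


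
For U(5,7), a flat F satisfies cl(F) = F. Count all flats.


Flats of U(5,7): every subset of size < 5 is a flat, plus E itself.
Count = (7 choose 0) + (7 choose 1) + (7 choose 2) + (7 choose 3) + (7 choose 4) + 1
     = 1 + 7 + 21 + 35 + 35 + 1
     = 100.

100


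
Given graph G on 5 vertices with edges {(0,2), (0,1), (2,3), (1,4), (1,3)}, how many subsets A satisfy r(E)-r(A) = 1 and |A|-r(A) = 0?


R(x,y) = sum over A in 2^E of x^(r(E)-r(A)) * y^(|A|-r(A)).
G has 5 vertices, 5 edges. r(E) = 4.
Enumerate all 2^5 = 32 subsets.
Count subsets with r(E)-r(A)=1 and |A|-r(A)=0: 10.

10


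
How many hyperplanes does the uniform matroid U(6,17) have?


Hyperplanes of U(6,17) are flats of rank 5.
In a uniform matroid, these are exactly the (5)-element subsets.
Count = C(17,5) = 6188.

6188


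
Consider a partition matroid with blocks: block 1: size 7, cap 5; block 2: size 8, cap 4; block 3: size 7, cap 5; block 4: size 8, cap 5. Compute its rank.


Rank of a partition matroid = sum of min(|Si|, ci) for each block.
= min(7,5) + min(8,4) + min(7,5) + min(8,5)
= 5 + 4 + 5 + 5
= 19.

19


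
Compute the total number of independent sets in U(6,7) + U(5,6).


For a direct sum, |I(M1+M2)| = |I(M1)| * |I(M2)|.
|I(U(6,7))| = sum C(7,k) for k=0..6 = 127.
|I(U(5,6))| = sum C(6,k) for k=0..5 = 63.
Total = 127 * 63 = 8001.

8001


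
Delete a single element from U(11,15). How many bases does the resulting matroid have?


Deleting e from U(11,15) gives U(11,14) since n > r.
Bases of U(11,14) = C(14,11) = 364.

364


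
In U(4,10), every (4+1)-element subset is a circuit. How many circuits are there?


In U(4,10), circuits are the (5)-element subsets.
Any set of 5 elements is dependent, and removing any one element gives
an independent set of size 4, so it is a minimal dependent set.
Number of circuits = C(10,5) = 10! / (5! * 5!) = 252.

252


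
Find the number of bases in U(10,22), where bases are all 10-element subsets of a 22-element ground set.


Bases of U(10,22) are all 10-element subsets of the 22-element ground set.
Number of bases = C(22,10).
(22 choose 10) = 646646.

646646


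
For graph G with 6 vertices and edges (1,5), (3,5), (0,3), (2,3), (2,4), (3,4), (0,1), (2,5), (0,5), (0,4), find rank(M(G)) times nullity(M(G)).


r(M) = |V| - c = 6 - 1 = 5.
nullity = |E| - r(M) = 10 - 5 = 5.
Product = 5 * 5 = 25.

25


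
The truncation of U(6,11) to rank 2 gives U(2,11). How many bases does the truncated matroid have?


Truncating U(6,11) to rank 2 gives U(2,11).
Bases of U(2,11) are all 2-element subsets of 11 elements.
Number of bases = (11 choose 2) = 55.

55


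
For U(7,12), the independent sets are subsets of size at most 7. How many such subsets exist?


Independent sets of U(7,12) are all subsets of size <= 7.
Count = C(12,0) + C(12,1) + C(12,2) + C(12,3) + C(12,4) + C(12,5) + C(12,6) + C(12,7)
     = 1 + 12 + 66 + 220 + 495 + 792 + 924 + 792
     = 3302.

3302


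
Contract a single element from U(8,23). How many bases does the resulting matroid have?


Contracting e from U(8,23) gives U(7,22).
Bases of U(7,22) = C(22,7) = 22! / (7! * 15!) = 170544.

170544


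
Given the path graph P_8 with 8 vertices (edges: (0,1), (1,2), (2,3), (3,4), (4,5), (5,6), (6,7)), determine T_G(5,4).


A path on 8 vertices is a tree with 7 edges.
T(x,y) = x^(7) for any tree.
T(5,4) = 5^7 = 78125.

78125


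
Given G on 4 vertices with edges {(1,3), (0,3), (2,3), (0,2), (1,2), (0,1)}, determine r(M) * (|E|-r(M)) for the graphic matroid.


r(M) = |V| - c = 4 - 1 = 3.
nullity = |E| - r(M) = 6 - 3 = 3.
Product = 3 * 3 = 9.

9


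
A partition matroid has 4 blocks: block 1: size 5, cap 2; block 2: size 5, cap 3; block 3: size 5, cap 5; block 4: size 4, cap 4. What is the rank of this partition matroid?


Rank of a partition matroid = sum of min(|Si|, ci) for each block.
= min(5,2) + min(5,3) + min(5,5) + min(4,4)
= 2 + 3 + 5 + 4
= 14.

14


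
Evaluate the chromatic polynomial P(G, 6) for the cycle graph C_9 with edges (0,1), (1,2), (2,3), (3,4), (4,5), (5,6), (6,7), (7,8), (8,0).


P(C_9, k) = (k-1)^9 + (-1)^9*(k-1).
P(6) = (5)^9 - 5
= 1953125 - 5 = 1953120.

1953120


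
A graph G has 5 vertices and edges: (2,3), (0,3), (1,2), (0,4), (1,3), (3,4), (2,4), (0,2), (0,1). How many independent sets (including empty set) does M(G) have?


An independent set in a graphic matroid is an acyclic edge subset.
G has 5 vertices and 9 edges.
Enumerate all 2^9 = 512 subsets, checking for acyclicity.
Total independent sets = 198.

198


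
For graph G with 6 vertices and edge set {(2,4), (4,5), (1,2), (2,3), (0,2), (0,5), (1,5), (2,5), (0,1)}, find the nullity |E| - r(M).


Cycle rank (nullity) = |E| - r(M) = |E| - (|V| - c).
|E| = 9, |V| = 6, c = 1.
Nullity = 9 - (6 - 1) = 9 - 5 = 4.

4


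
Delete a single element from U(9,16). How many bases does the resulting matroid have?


Deleting e from U(9,16) gives U(9,15) since n > r.
Bases of U(9,15) = (15 choose 9) = 5005.

5005


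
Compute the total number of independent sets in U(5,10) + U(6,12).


For a direct sum, |I(M1+M2)| = |I(M1)| * |I(M2)|.
|I(U(5,10))| = sum C(10,k) for k=0..5 = 638.
|I(U(6,12))| = sum C(12,k) for k=0..6 = 2510.
Total = 638 * 2510 = 1601380.

1601380


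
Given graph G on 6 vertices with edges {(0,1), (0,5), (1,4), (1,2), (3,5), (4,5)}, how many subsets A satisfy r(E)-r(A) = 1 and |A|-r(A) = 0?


R(x,y) = sum over A in 2^E of x^(r(E)-r(A)) * y^(|A|-r(A)).
G has 6 vertices, 6 edges. r(E) = 5.
Enumerate all 2^6 = 64 subsets.
Count subsets with r(E)-r(A)=1 and |A|-r(A)=0: 14.

14


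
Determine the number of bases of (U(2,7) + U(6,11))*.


(M1+M2)* = M1* + M2*.
M1* = U(5,7), bases: C(7,5) = 21.
M2* = U(5,11), bases: C(11,5) = 462.
|B(M*)| = 21 * 462 = 9702.

9702


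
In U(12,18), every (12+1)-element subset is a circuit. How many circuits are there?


In U(12,18), circuits are the (13)-element subsets.
Any set of 13 elements is dependent, and removing any one element gives
an independent set of size 12, so it is a minimal dependent set.
Number of circuits = C(18,13) = 18! / (13! * 5!) = 8568.

8568


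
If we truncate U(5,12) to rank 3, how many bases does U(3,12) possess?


Truncating U(5,12) to rank 3 gives U(3,12).
Bases of U(3,12) are all 3-element subsets of 12 elements.
Number of bases = C(12,3) = (12 * 11 * 10) / (1 * 2 * 3) = 220.

220


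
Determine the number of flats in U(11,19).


Flats of U(11,19): every subset of size < 11 is a flat, plus E itself.
Count = C(19,0) + C(19,1) + C(19,2) + C(19,3) + C(19,4) + C(19,5) + C(19,6) + C(19,7) + C(19,8) + C(19,9) + C(19,10) + 1
     = 1 + 19 + 171 + 969 + 3876 + 11628 + 27132 + 50388 + 75582 + 92378 + 92378 + 1
     = 354523.

354523


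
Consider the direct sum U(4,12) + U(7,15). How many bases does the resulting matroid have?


Bases of a direct sum M1 + M2: |B| = |B(M1)| * |B(M2)|.
|B(U(4,12))| = C(12,4) = 495.
|B(U(7,15))| = C(15,7) = 6435.
Total bases = 495 * 6435 = 3185325.

3185325


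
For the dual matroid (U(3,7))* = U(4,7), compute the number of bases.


The dual of U(r,n) is U(n-r, n) = U(4,7).
Bases of U(4,7) are all (4)-element subsets.
|B(M*)| = C(7,4) = (7 * 6 * 5 * 4) / (1 * 2 * 3 * 4) = 35.

35


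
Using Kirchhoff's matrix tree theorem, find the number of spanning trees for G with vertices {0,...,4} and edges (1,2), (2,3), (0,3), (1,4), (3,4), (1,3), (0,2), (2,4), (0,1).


By Kirchhoff's matrix tree theorem, the number of spanning trees equals
the determinant of any cofactor of the Laplacian matrix L.
G has 5 vertices and 9 edges.
Computing the (4 x 4) cofactor determinant gives 75.

75


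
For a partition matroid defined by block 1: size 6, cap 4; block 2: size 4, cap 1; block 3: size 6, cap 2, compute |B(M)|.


A basis picks exactly ci elements from block i.
Number of bases = product of C(|Si|, ci).
= C(6,4) * C(4,1) * C(6,2)
= 15 * 4 * 15
= 900.

900


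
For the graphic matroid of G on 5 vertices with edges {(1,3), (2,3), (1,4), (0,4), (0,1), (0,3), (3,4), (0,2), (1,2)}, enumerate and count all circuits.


A circuit in a graphic matroid = edge set of a simple cycle.
G has 5 vertices and 9 edges.
Enumerating all minimal edge subsets forming cycles...
Total circuits found: 22.

22


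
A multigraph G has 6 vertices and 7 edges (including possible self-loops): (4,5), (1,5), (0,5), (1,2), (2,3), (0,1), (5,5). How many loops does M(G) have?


In a graphic matroid, a loop is a self-loop edge (u,u) with rank 0.
Examining all 7 edges for self-loops...
Self-loops found: (5,5)
Number of loops = 1.

1


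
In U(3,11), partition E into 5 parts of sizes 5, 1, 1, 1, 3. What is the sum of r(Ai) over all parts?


r(Ai) = min(|Ai|, 3) for each part.
Sum = min(5,3) + min(1,3) + min(1,3) + min(1,3) + min(3,3)
    = 3 + 1 + 1 + 1 + 3
    = 9.

9


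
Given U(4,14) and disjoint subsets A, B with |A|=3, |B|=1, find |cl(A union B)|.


|A union B| = 3 + 1 = 4 (disjoint).
In U(4,14), cl(S) = S if |S| < 4, else cl(S) = E.
Since 4 >= 4, cl(A union B) = E.
|cl(A union B)| = 14.

14


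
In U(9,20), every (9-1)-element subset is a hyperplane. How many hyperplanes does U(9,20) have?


Hyperplanes of U(9,20) are flats of rank 8.
In a uniform matroid, these are exactly the (8)-element subsets.
Count = (20 choose 8) = 125970.

125970


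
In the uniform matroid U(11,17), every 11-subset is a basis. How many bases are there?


Bases of U(11,17) are all 11-element subsets of the 17-element ground set.
Number of bases = C(17,11).
C(17,11) = 17! / (11! * 6!) = 12376.

12376


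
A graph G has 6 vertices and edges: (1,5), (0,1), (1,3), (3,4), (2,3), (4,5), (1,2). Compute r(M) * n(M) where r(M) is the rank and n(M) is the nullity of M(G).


r(M) = |V| - c = 6 - 1 = 5.
nullity = |E| - r(M) = 7 - 5 = 2.
Product = 5 * 2 = 10.

10


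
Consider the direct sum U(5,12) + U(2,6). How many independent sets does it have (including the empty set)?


For a direct sum, |I(M1+M2)| = |I(M1)| * |I(M2)|.
|I(U(5,12))| = sum C(12,k) for k=0..5 = 1586.
|I(U(2,6))| = sum C(6,k) for k=0..2 = 22.
Total = 1586 * 22 = 34892.

34892


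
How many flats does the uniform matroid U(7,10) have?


Flats of U(7,10): every subset of size < 7 is a flat, plus E itself.
Count = (10 choose 0) + (10 choose 1) + (10 choose 2) + (10 choose 3) + (10 choose 4) + (10 choose 5) + (10 choose 6) + 1
     = 1 + 10 + 45 + 120 + 210 + 252 + 210 + 1
     = 849.

849


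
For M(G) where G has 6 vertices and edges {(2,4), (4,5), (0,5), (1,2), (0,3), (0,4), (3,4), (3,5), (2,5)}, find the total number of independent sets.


An independent set in a graphic matroid is an acyclic edge subset.
G has 6 vertices and 9 edges.
Enumerate all 2^9 = 512 subsets, checking for acyclicity.
Total independent sets = 256.

256


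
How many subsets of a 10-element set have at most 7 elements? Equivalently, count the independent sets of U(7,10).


Independent sets of U(7,10) are all subsets of size <= 7.
Count = C(10,0) + C(10,1) + C(10,2) + C(10,3) + C(10,4) + C(10,5) + C(10,6) + C(10,7)
     = 1 + 10 + 45 + 120 + 210 + 252 + 210 + 120
     = 968.

968


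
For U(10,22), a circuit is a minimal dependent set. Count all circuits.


In U(10,22), circuits are the (11)-element subsets.
Any set of 11 elements is dependent, and removing any one element gives
an independent set of size 10, so it is a minimal dependent set.
Number of circuits = C(22,11) = 22! / (11! * 11!) = 705432.

705432


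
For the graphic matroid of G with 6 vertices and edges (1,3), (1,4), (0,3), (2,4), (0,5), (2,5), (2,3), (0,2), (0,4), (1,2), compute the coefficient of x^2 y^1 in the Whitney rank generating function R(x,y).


R(x,y) = sum over A in 2^E of x^(r(E)-r(A)) * y^(|A|-r(A)).
G has 6 vertices, 10 edges. r(E) = 5.
Enumerate all 2^10 = 1024 subsets.
Count subsets with r(E)-r(A)=2 and |A|-r(A)=1: 42.

42


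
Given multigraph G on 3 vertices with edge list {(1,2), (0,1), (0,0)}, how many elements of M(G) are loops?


In a graphic matroid, a loop is a self-loop edge (u,u) with rank 0.
Examining all 3 edges for self-loops...
Self-loops found: (0,0)
Number of loops = 1.

1


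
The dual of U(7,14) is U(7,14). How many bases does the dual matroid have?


The dual of U(r,n) is U(n-r, n) = U(7,14).
Bases of U(7,14) are all (7)-element subsets.
|B(M*)| = C(14,7) = 14! / (7! * 7!) = 3432.

3432


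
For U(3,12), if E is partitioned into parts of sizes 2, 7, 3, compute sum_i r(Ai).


r(Ai) = min(|Ai|, 3) for each part.
Sum = min(2,3) + min(7,3) + min(3,3)
    = 2 + 3 + 3
    = 8.

8


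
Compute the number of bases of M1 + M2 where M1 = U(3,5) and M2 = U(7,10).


Bases of a direct sum M1 + M2: |B| = |B(M1)| * |B(M2)|.
|B(U(3,5))| = C(5,3) = 10.
|B(U(7,10))| = C(10,7) = 120.
Total bases = 10 * 120 = 1200.

1200


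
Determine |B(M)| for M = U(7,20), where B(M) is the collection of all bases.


Bases of U(7,20) are all 7-element subsets of the 20-element ground set.
Number of bases = C(20,7).
(20 choose 7) = 77520.

77520


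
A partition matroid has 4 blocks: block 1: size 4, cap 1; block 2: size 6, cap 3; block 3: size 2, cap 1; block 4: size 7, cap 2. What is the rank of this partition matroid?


Rank of a partition matroid = sum of min(|Si|, ci) for each block.
= min(4,1) + min(6,3) + min(2,1) + min(7,2)
= 1 + 3 + 1 + 2
= 7.

7


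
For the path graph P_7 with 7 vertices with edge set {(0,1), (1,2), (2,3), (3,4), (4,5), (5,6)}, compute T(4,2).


A path on 7 vertices is a tree with 6 edges.
T(x,y) = x^(6) for any tree.
T(4,2) = 4^6 = 4096.

4096


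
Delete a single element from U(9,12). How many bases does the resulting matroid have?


Deleting e from U(9,12) gives U(9,11) since n > r.
Bases of U(9,11) = (11 choose 9) = 55.

55


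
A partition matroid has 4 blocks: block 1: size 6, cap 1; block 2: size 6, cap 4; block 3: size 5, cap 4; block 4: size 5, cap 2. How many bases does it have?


A basis picks exactly ci elements from block i.
Number of bases = product of C(|Si|, ci).
= C(6,1) * C(6,4) * C(5,4) * C(5,2)
= 6 * 15 * 5 * 10
= 4500.

4500


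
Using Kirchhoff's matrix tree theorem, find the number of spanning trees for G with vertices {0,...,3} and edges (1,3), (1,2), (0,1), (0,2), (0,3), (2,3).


By Kirchhoff's matrix tree theorem, the number of spanning trees equals
the determinant of any cofactor of the Laplacian matrix L.
G has 4 vertices and 6 edges.
Computing the (3 x 3) cofactor determinant gives 16.

16


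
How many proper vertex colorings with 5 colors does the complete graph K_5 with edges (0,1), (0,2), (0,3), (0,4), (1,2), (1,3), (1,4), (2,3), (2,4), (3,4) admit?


P(K_5, k) = k(k-1)(k-2)...(k-4).
P(5) = (5) * (4) * (3) * (2) * (1) = 120.

120


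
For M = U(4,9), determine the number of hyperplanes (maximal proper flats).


Hyperplanes of U(4,9) are flats of rank 3.
In a uniform matroid, these are exactly the (3)-element subsets.
Count = C(9,3) = 9! / (3! * 6!) = 84.

84


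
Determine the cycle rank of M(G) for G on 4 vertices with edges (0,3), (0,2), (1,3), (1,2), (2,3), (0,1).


Cycle rank (nullity) = |E| - r(M) = |E| - (|V| - c).
|E| = 6, |V| = 4, c = 1.
Nullity = 6 - (4 - 1) = 6 - 3 = 3.

3


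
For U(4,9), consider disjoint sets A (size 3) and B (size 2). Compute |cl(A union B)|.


|A union B| = 3 + 2 = 5 (disjoint).
In U(4,9), cl(S) = S if |S| < 4, else cl(S) = E.
Since 5 >= 4, cl(A union B) = E.
|cl(A union B)| = 9.

9


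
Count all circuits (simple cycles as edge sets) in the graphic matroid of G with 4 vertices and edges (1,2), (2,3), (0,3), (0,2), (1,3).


A circuit in a graphic matroid = edge set of a simple cycle.
G has 4 vertices and 5 edges.
Enumerating all minimal edge subsets forming cycles...
Total circuits found: 3.

3


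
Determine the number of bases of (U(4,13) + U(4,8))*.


(M1+M2)* = M1* + M2*.
M1* = U(9,13), bases: C(13,9) = 715.
M2* = U(4,8), bases: C(8,4) = 70.
|B(M*)| = 715 * 70 = 50050.

50050


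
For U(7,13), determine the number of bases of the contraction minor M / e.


Contracting e from U(7,13) gives U(6,12).
Bases of U(6,12) = (12 choose 6) = 924.

924


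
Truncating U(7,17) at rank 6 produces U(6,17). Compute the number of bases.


Truncating U(7,17) to rank 6 gives U(6,17).
Bases of U(6,17) are all 6-element subsets of 17 elements.
Number of bases = (17 choose 6) = 12376.

12376


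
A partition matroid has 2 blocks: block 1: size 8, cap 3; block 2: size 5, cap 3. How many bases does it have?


A basis picks exactly ci elements from block i.
Number of bases = product of C(|Si|, ci).
= C(8,3) * C(5,3)
= 56 * 10
= 560.

560


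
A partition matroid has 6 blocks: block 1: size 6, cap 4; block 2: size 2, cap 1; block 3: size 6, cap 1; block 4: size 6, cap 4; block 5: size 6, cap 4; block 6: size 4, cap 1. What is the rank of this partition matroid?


Rank of a partition matroid = sum of min(|Si|, ci) for each block.
= min(6,4) + min(2,1) + min(6,1) + min(6,4) + min(6,4) + min(4,1)
= 4 + 1 + 1 + 4 + 4 + 1
= 15.

15


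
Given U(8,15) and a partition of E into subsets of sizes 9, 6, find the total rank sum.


r(Ai) = min(|Ai|, 8) for each part.
Sum = min(9,8) + min(6,8)
    = 8 + 6
    = 14.

14


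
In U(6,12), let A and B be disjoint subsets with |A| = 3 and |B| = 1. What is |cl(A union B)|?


|A union B| = 3 + 1 = 4 (disjoint).
In U(6,12), cl(S) = S if |S| < 6, else cl(S) = E.
Since 4 < 6, cl(A union B) = A union B.
|cl(A union B)| = 4.

4


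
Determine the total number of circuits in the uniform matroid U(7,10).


In U(7,10), circuits are the (8)-element subsets.
Any set of 8 elements is dependent, and removing any one element gives
an independent set of size 7, so it is a minimal dependent set.
Number of circuits = C(10,8) = 45.

45


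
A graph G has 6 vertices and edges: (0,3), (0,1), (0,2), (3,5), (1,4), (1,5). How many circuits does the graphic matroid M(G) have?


A circuit in a graphic matroid = edge set of a simple cycle.
G has 6 vertices and 6 edges.
Enumerating all minimal edge subsets forming cycles...
Total circuits found: 1.

1


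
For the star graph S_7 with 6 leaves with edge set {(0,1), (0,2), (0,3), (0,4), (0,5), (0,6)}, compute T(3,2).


A star on 7 vertices is a tree with 6 edges.
T(x,y) = x^(6) for any tree.
T(3,2) = 3^6 = 729.

729


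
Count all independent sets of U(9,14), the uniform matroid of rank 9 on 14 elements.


Independent sets of U(9,14) are all subsets of size <= 9.
Count = C(14,0) + C(14,1) + C(14,2) + C(14,3) + C(14,4) + C(14,5) + C(14,6) + C(14,7) + C(14,8) + C(14,9)
     = 1 + 14 + 91 + 364 + 1001 + 2002 + 3003 + 3432 + 3003 + 2002
     = 14913.

14913


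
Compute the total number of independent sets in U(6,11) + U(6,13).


For a direct sum, |I(M1+M2)| = |I(M1)| * |I(M2)|.
|I(U(6,11))| = sum C(11,k) for k=0..6 = 1486.
|I(U(6,13))| = sum C(13,k) for k=0..6 = 4096.
Total = 1486 * 4096 = 6086656.

6086656


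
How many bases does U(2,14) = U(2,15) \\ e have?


Deleting e from U(2,15) gives U(2,14) since n > r.
Bases of U(2,14) = C(14,2) = 14! / (2! * 12!) = 91.

91


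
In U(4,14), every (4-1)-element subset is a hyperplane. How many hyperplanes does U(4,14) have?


Hyperplanes of U(4,14) are flats of rank 3.
In a uniform matroid, these are exactly the (3)-element subsets.
Count = C(14,3) = 14! / (3! * 11!) = 364.

364


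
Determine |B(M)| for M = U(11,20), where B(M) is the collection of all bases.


Bases of U(11,20) are all 11-element subsets of the 20-element ground set.
Number of bases = C(20,11).
C(20,11) = 20! / (11! * 9!) = 167960.

167960


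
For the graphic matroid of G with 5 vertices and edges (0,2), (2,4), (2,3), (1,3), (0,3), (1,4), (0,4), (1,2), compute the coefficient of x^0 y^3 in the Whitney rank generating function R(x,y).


R(x,y) = sum over A in 2^E of x^(r(E)-r(A)) * y^(|A|-r(A)).
G has 5 vertices, 8 edges. r(E) = 4.
Enumerate all 2^8 = 256 subsets.
Count subsets with r(E)-r(A)=0 and |A|-r(A)=3: 8.

8


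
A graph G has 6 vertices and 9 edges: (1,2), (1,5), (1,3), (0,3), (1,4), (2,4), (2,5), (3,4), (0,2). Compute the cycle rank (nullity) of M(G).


Cycle rank (nullity) = |E| - r(M) = |E| - (|V| - c).
|E| = 9, |V| = 6, c = 1.
Nullity = 9 - (6 - 1) = 9 - 5 = 4.

4


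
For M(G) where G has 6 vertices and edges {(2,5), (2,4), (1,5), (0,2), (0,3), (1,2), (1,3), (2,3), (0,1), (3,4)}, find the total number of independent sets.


An independent set in a graphic matroid is an acyclic edge subset.
G has 6 vertices and 10 edges.
Enumerate all 2^10 = 1024 subsets, checking for acyclicity.
Total independent sets = 430.

430


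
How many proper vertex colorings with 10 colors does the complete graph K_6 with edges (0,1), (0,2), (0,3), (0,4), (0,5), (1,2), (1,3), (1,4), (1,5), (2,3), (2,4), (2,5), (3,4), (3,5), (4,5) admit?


P(K_6, k) = k(k-1)(k-2)...(k-5).
P(10) = (10) * (9) * (8) * (7) * (6) * (5) = 151200.

151200


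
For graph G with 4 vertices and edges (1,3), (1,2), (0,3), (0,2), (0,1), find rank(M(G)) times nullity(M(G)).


r(M) = |V| - c = 4 - 1 = 3.
nullity = |E| - r(M) = 5 - 3 = 2.
Product = 3 * 2 = 6.

6


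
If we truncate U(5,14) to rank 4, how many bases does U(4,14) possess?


Truncating U(5,14) to rank 4 gives U(4,14).
Bases of U(4,14) are all 4-element subsets of 14 elements.
Number of bases = C(14,4) = (14 * 13 * 12 * 11) / (1 * 2 * 3 * 4) = 1001.

1001


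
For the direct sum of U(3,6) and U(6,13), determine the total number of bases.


Bases of a direct sum M1 + M2: |B| = |B(M1)| * |B(M2)|.
|B(U(3,6))| = C(6,3) = 20.
|B(U(6,13))| = C(13,6) = 1716.
Total bases = 20 * 1716 = 34320.

34320


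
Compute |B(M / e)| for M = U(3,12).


Contracting e from U(3,12) gives U(2,11).
Bases of U(2,11) = C(11,2) = (11 * 10) / (1 * 2) = 55.

55


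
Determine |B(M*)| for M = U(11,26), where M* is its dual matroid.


The dual of U(r,n) is U(n-r, n) = U(15,26).
Bases of U(15,26) are all (15)-element subsets.
|B(M*)| = (26 choose 15) = 7726160.

7726160


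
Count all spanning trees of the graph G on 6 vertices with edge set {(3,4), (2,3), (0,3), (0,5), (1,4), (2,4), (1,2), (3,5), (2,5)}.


By Kirchhoff's matrix tree theorem, the number of spanning trees equals
the determinant of any cofactor of the Laplacian matrix L.
G has 6 vertices and 9 edges.
Computing the (5 x 5) cofactor determinant gives 55.

55


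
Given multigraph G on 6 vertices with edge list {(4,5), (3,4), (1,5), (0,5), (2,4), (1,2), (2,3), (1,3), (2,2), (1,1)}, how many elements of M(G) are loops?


In a graphic matroid, a loop is a self-loop edge (u,u) with rank 0.
Examining all 10 edges for self-loops...
Self-loops found: (2,2), (1,1)
Number of loops = 2.

2


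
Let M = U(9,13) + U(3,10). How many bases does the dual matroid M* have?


(M1+M2)* = M1* + M2*.
M1* = U(4,13), bases: C(13,4) = 715.
M2* = U(7,10), bases: C(10,7) = 120.
|B(M*)| = 715 * 120 = 85800.

85800


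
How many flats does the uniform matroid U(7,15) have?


Flats of U(7,15): every subset of size < 7 is a flat, plus E itself.
Count = (15 choose 0) + (15 choose 1) + (15 choose 2) + (15 choose 3) + (15 choose 4) + (15 choose 5) + (15 choose 6) + 1
     = 1 + 15 + 105 + 455 + 1365 + 3003 + 5005 + 1
     = 9950.

9950


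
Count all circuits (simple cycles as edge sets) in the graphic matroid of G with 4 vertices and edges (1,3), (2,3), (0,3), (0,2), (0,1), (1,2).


A circuit in a graphic matroid = edge set of a simple cycle.
G has 4 vertices and 6 edges.
Enumerating all minimal edge subsets forming cycles...
Total circuits found: 7.

7


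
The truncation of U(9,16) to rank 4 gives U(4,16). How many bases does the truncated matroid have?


Truncating U(9,16) to rank 4 gives U(4,16).
Bases of U(4,16) are all 4-element subsets of 16 elements.
Number of bases = (16 choose 4) = 1820.

1820


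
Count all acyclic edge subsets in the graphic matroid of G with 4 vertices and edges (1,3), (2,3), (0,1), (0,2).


An independent set in a graphic matroid is an acyclic edge subset.
G has 4 vertices and 4 edges.
Enumerate all 2^4 = 16 subsets, checking for acyclicity.
Total independent sets = 15.

15


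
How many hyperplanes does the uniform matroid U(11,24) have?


Hyperplanes of U(11,24) are flats of rank 10.
In a uniform matroid, these are exactly the (10)-element subsets.
Count = (24 choose 10) = 1961256.

1961256


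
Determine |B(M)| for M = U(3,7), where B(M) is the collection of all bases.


Bases of U(3,7) are all 3-element subsets of the 7-element ground set.
Number of bases = C(7,3).
(7 choose 3) = 35.

35


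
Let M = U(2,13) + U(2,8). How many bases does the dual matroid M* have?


(M1+M2)* = M1* + M2*.
M1* = U(11,13), bases: C(13,11) = 78.
M2* = U(6,8), bases: C(8,6) = 28.
|B(M*)| = 78 * 28 = 2184.

2184


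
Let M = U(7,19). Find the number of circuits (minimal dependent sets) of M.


In U(7,19), circuits are the (8)-element subsets.
Any set of 8 elements is dependent, and removing any one element gives
an independent set of size 7, so it is a minimal dependent set.
Number of circuits = (19 choose 8) = 75582.

75582


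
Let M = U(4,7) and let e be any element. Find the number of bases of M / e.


Contracting e from U(4,7) gives U(3,6).
Bases of U(3,6) = (6 choose 3) = 20.

20


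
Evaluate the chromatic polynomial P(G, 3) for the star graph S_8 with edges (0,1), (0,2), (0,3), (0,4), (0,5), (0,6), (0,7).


P(tree, k) = k * (k-1)^(7) for any tree on 8 vertices.
P(3) = 3 * 2^7 = 3 * 128 = 384.

384


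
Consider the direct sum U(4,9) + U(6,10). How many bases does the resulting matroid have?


Bases of a direct sum M1 + M2: |B| = |B(M1)| * |B(M2)|.
|B(U(4,9))| = C(9,4) = 126.
|B(U(6,10))| = C(10,6) = 210.
Total bases = 126 * 210 = 26460.

26460


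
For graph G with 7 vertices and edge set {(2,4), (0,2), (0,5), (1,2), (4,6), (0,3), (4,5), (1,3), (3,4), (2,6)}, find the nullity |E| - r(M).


Cycle rank (nullity) = |E| - r(M) = |E| - (|V| - c).
|E| = 10, |V| = 7, c = 1.
Nullity = 10 - (7 - 1) = 10 - 6 = 4.

4


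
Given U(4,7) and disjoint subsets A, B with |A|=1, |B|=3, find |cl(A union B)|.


|A union B| = 1 + 3 = 4 (disjoint).
In U(4,7), cl(S) = S if |S| < 4, else cl(S) = E.
Since 4 >= 4, cl(A union B) = E.
|cl(A union B)| = 7.

7


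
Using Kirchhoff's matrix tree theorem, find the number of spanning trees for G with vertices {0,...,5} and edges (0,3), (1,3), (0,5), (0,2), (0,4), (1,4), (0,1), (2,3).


By Kirchhoff's matrix tree theorem, the number of spanning trees equals
the determinant of any cofactor of the Laplacian matrix L.
G has 6 vertices and 8 edges.
Computing the (5 x 5) cofactor determinant gives 21.

21


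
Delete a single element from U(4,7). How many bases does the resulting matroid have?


Deleting e from U(4,7) gives U(4,6) since n > r.
Bases of U(4,6) = C(6,4) = 6! / (4! * 2!) = 15.

15


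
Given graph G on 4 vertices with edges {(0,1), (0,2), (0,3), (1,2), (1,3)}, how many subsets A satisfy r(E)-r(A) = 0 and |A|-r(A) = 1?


R(x,y) = sum over A in 2^E of x^(r(E)-r(A)) * y^(|A|-r(A)).
G has 4 vertices, 5 edges. r(E) = 3.
Enumerate all 2^5 = 32 subsets.
Count subsets with r(E)-r(A)=0 and |A|-r(A)=1: 5.

5


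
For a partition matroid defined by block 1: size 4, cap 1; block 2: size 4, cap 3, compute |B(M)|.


A basis picks exactly ci elements from block i.
Number of bases = product of C(|Si|, ci).
= C(4,1) * C(4,3)
= 4 * 4
= 16.

16


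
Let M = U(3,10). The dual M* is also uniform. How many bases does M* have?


The dual of U(r,n) is U(n-r, n) = U(7,10).
Bases of U(7,10) are all (7)-element subsets.
|B(M*)| = (10 choose 7) = 120.

120


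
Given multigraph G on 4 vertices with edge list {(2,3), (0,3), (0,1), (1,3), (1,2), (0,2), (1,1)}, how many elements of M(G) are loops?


In a graphic matroid, a loop is a self-loop edge (u,u) with rank 0.
Examining all 7 edges for self-loops...
Self-loops found: (1,1)
Number of loops = 1.

1


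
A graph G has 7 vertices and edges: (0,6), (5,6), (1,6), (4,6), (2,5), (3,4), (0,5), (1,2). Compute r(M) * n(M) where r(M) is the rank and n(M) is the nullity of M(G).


r(M) = |V| - c = 7 - 1 = 6.
nullity = |E| - r(M) = 8 - 6 = 2.
Product = 6 * 2 = 12.

12


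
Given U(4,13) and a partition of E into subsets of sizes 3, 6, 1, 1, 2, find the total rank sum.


r(Ai) = min(|Ai|, 4) for each part.
Sum = min(3,4) + min(6,4) + min(1,4) + min(1,4) + min(2,4)
    = 3 + 4 + 1 + 1 + 2
    = 11.

11


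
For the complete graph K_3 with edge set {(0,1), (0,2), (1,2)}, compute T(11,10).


T(K_3; x,y) = x^2 + x + y.
T(11,10) = 121 + 11 + 10 = 142.

142


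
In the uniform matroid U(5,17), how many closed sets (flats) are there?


Flats of U(5,17): every subset of size < 5 is a flat, plus E itself.
Count = (17 choose 0) + (17 choose 1) + (17 choose 2) + (17 choose 3) + (17 choose 4) + 1
     = 1 + 17 + 136 + 680 + 2380 + 1
     = 3215.

3215


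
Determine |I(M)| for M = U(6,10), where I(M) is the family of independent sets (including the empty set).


Independent sets of U(6,10) are all subsets of size <= 6.
Count = C(10,0) + C(10,1) + C(10,2) + C(10,3) + C(10,4) + C(10,5) + C(10,6)
     = 1 + 10 + 45 + 120 + 210 + 252 + 210
     = 848.

848


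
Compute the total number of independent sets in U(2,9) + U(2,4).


For a direct sum, |I(M1+M2)| = |I(M1)| * |I(M2)|.
|I(U(2,9))| = sum C(9,k) for k=0..2 = 46.
|I(U(2,4))| = sum C(4,k) for k=0..2 = 11.
Total = 46 * 11 = 506.

506


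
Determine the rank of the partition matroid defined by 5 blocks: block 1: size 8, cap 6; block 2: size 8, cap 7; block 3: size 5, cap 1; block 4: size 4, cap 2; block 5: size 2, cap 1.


Rank of a partition matroid = sum of min(|Si|, ci) for each block.
= min(8,6) + min(8,7) + min(5,1) + min(4,2) + min(2,1)
= 6 + 7 + 1 + 2 + 1
= 17.

17


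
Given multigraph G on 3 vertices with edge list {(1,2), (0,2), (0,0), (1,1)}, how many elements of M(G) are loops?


In a graphic matroid, a loop is a self-loop edge (u,u) with rank 0.
Examining all 4 edges for self-loops...
Self-loops found: (0,0), (1,1)
Number of loops = 2.

2


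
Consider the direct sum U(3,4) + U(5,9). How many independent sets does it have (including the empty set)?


For a direct sum, |I(M1+M2)| = |I(M1)| * |I(M2)|.
|I(U(3,4))| = sum C(4,k) for k=0..3 = 15.
|I(U(5,9))| = sum C(9,k) for k=0..5 = 382.
Total = 15 * 382 = 5730.

5730


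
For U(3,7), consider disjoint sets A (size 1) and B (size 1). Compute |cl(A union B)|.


|A union B| = 1 + 1 = 2 (disjoint).
In U(3,7), cl(S) = S if |S| < 3, else cl(S) = E.
Since 2 < 3, cl(A union B) = A union B.
|cl(A union B)| = 2.

2


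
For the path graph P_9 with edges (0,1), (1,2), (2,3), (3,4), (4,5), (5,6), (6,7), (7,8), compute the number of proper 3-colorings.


P(P_9, k) = k * (k-1)^(8).
P(3) = 3 * 2^8 = 3 * 256 = 768.

768


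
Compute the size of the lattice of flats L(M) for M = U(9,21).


Flats of U(9,21): every subset of size < 9 is a flat, plus E itself.
Count = C(21,0) + C(21,1) + C(21,2) + C(21,3) + C(21,4) + C(21,5) + C(21,6) + C(21,7) + C(21,8) + 1
     = 1 + 21 + 210 + 1330 + 5985 + 20349 + 54264 + 116280 + 203490 + 1
     = 401931.

401931


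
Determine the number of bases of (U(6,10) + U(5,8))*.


(M1+M2)* = M1* + M2*.
M1* = U(4,10), bases: C(10,4) = 210.
M2* = U(3,8), bases: C(8,3) = 56.
|B(M*)| = 210 * 56 = 11760.

11760


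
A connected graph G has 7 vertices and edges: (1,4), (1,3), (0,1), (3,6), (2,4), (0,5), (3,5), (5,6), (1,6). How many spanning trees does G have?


By Kirchhoff's matrix tree theorem, the number of spanning trees equals
the determinant of any cofactor of the Laplacian matrix L.
G has 7 vertices and 9 edges.
Computing the (6 x 6) cofactor determinant gives 24.

24


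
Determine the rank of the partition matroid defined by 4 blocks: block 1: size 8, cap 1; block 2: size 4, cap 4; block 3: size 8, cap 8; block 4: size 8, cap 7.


Rank of a partition matroid = sum of min(|Si|, ci) for each block.
= min(8,1) + min(4,4) + min(8,8) + min(8,7)
= 1 + 4 + 8 + 7
= 20.

20
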